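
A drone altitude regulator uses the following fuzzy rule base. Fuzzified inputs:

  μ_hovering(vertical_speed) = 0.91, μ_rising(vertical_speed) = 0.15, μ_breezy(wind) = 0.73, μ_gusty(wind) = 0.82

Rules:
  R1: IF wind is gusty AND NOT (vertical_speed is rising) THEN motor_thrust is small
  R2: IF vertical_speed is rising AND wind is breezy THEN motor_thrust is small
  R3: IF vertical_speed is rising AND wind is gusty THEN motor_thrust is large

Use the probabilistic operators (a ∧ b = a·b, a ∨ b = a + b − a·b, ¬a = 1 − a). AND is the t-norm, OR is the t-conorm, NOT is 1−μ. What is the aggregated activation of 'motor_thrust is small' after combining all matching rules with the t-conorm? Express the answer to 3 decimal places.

R1: gusty=0.82, ¬rising=1−0.15=0.85; AND[a·b] → w = 0.6970
R2: rising=0.15, breezy=0.73; AND[a·b] → w = 0.1095
R3: rising=0.15, gusty=0.82; AND[a·b] → w = 0.1230
Rules with consequent 'small': {R1, R2} → strengths 0.6970, 0.1095
Aggregate via t-conorm [a + b − a·b]: 0.7302

0.730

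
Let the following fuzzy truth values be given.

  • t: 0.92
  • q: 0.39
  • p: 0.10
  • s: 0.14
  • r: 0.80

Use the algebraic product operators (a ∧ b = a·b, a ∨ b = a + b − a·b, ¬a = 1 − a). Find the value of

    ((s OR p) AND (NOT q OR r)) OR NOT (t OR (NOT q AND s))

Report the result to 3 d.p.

0.266

s OR p = a + b − a·b on (0.1400, 0.1000) = 0.2260
NOT q = 1 − 0.3900 = 0.6100
NOT q OR r = a + b − a·b on (0.6100, 0.8000) = 0.9220
(s OR p) AND (NOT q OR r) = a·b on (0.2260, 0.9220) = 0.2084
NOT q = 1 − 0.3900 = 0.6100
NOT q AND s = a·b on (0.6100, 0.1400) = 0.0854
t OR (NOT q AND s) = a + b − a·b on (0.9200, 0.0854) = 0.9268
NOT (t OR (NOT q AND s)) = 1 − 0.9268 = 0.0732
((s OR p) AND (NOT q OR r)) OR NOT (t OR (NOT q AND s)) = a + b − a·b on (0.2084, 0.0732) = 0.2663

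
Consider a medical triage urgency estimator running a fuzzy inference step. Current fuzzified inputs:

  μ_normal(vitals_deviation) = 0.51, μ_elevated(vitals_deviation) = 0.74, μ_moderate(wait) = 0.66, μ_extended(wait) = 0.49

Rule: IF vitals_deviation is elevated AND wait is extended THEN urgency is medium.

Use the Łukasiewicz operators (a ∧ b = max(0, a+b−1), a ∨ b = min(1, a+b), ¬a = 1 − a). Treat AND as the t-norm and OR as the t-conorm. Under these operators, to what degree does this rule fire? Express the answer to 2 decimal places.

firing strength: elevated=0.74, extended=0.49; AND[max(0, a+b−1)] → w = 0.23

0.23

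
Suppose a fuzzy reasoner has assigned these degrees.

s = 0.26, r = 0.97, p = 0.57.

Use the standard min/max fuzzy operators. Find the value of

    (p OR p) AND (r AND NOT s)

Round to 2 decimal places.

0.57

p OR p = max(a, b) on (0.57, 0.57) = 0.57
NOT s = 1 − 0.26 = 0.74
r AND NOT s = min(a, b) on (0.97, 0.74) = 0.74
(p OR p) AND (r AND NOT s) = min(a, b) on (0.57, 0.74) = 0.57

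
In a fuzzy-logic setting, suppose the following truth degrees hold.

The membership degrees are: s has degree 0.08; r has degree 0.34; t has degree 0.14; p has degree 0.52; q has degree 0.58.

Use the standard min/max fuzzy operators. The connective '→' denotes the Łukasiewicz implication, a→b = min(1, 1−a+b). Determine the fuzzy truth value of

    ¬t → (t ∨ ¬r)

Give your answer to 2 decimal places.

0.80

¬t = 1 − 0.14 = 0.86
¬r = 1 − 0.34 = 0.66
t ∨ ¬r = max(a, b) on (0.14, 0.66) = 0.66
¬t → (t ∨ ¬r)  [Łukasiewicz: min(1, 1−a+b)] with a=0.86, b=0.66 → 0.80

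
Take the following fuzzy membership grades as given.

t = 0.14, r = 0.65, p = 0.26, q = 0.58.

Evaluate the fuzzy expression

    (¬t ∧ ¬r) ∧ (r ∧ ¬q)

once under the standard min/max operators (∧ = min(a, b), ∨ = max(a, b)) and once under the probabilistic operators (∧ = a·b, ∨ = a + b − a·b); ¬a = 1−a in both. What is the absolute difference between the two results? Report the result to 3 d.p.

Under standard min/max:
  ¬t = 1 − 0.14 = 0.86
  ¬r = 1 − 0.65 = 0.35
  ¬t ∧ ¬r = min(a, b) on (0.86, 0.35) = 0.35
  ¬q = 1 − 0.58 = 0.42
  r ∧ ¬q = min(a, b) on (0.65, 0.42) = 0.42
  (¬t ∧ ¬r) ∧ (r ∧ ¬q) = min(a, b) on (0.35, 0.42) = 0.35
  → value = 0.3500
Under probabilistic:
  ¬t = 1 − 0.1400 = 0.8600
  ¬r = 1 − 0.6500 = 0.3500
  ¬t ∧ ¬r = a·b on (0.8600, 0.3500) = 0.3010
  ¬q = 1 − 0.5800 = 0.4200
  r ∧ ¬q = a·b on (0.6500, 0.4200) = 0.2730
  (¬t ∧ ¬r) ∧ (r ∧ ¬q) = a·b on (0.3010, 0.2730) = 0.0822
  → value = 0.0822
|0.3500 − 0.0822| = 0.268

0.268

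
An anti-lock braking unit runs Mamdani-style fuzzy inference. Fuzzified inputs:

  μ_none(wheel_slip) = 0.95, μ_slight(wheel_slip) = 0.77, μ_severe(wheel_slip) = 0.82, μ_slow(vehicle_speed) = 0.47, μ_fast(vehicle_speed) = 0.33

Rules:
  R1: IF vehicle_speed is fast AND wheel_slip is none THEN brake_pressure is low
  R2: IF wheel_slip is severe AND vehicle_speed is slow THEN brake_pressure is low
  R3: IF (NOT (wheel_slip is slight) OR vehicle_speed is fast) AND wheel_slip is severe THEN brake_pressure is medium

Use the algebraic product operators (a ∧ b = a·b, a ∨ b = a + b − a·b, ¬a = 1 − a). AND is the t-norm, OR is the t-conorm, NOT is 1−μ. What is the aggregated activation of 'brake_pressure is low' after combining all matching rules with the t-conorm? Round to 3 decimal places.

R1: fast=0.33, none=0.95; AND[a·b] → w = 0.3135
R2: severe=0.82, slow=0.47; AND[a·b] → w = 0.3854
R3: (¬slight=1−0.77=0.23 OR fast=0.33) = 0.4841; AND[a·b] with severe=0.82 → w = 0.3970
Rules with consequent 'low': {R1, R2} → strengths 0.3135, 0.3854
Aggregate via t-conorm [a + b − a·b]: 0.5781

0.578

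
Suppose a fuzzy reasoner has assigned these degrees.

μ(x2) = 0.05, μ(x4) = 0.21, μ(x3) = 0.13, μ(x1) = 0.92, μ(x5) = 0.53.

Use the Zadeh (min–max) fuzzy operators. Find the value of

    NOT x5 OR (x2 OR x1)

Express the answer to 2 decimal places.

NOT x5 = 1 − 0.53 = 0.47
x2 OR x1 = max(a, b) on (0.05, 0.92) = 0.92
NOT x5 OR (x2 OR x1) = max(a, b) on (0.47, 0.92) = 0.92

0.92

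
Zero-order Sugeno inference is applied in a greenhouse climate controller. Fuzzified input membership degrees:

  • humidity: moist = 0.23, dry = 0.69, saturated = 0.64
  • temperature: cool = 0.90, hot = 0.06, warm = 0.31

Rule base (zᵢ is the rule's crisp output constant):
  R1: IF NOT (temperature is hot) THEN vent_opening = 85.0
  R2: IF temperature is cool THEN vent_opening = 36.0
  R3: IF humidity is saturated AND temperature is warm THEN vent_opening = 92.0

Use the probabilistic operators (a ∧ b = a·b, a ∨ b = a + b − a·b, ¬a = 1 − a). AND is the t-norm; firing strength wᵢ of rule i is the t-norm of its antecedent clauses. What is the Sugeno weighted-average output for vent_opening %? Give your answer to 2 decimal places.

R1 (z=85.0): ¬hot=1−0.06=0.94 → w = 0.9400
R2 (z=36.0): cool=0.90 → w = 0.9000
R3 (z=92.0): saturated=0.64, warm=0.31; AND[a·b] → w = 0.1984
Weighted average = (0.9400·85.0 + 0.9000·36.0 + 0.1984·92.0) / (0.9400 + 0.9000 + 0.1984)
  = 130.5528 / 2.0384 = 64.05

64.05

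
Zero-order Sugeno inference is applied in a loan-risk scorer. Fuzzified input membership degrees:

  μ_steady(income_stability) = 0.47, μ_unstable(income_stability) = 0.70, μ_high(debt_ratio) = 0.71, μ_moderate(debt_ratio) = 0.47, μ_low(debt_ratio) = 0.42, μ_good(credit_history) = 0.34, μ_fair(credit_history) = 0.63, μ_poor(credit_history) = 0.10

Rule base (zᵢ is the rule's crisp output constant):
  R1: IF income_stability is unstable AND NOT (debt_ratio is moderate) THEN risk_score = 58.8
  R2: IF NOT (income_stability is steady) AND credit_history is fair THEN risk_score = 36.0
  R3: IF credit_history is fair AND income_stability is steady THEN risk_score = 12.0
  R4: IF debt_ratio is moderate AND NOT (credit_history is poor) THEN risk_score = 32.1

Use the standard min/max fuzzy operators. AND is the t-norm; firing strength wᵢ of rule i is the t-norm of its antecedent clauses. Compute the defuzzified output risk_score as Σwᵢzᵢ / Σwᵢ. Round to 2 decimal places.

R1 (z=58.8): unstable=0.70, ¬moderate=1−0.47=0.53; AND[min(a, b)] → w = 0.53
R2 (z=36.0): ¬steady=1−0.47=0.53, fair=0.63; AND[min(a, b)] → w = 0.53
R3 (z=12.0): fair=0.63, steady=0.47; AND[min(a, b)] → w = 0.47
R4 (z=32.1): moderate=0.47, ¬poor=1−0.10=0.90; AND[min(a, b)] → w = 0.47
Weighted average = (0.53·58.8 + 0.53·36.0 + 0.47·12.0 + 0.47·32.1) / (0.53 + 0.53 + 0.47 + 0.47)
  = 70.9710 / 2.0000 = 35.49

35.49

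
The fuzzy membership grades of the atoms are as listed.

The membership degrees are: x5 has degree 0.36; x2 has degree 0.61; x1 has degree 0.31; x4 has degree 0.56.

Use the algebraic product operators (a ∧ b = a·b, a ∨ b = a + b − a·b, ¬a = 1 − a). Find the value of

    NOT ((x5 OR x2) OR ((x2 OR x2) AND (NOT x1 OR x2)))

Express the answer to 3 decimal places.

x5 OR x2 = a + b − a·b on (0.3600, 0.6100) = 0.7504
x2 OR x2 = a + b − a·b on (0.6100, 0.6100) = 0.8479
NOT x1 = 1 − 0.3100 = 0.6900
NOT x1 OR x2 = a + b − a·b on (0.6900, 0.6100) = 0.8791
(x2 OR x2) AND (NOT x1 OR x2) = a·b on (0.8479, 0.8791) = 0.7454
(x5 OR x2) OR ((x2 OR x2) AND (NOT x1 OR x2)) = a + b − a·b on (0.7504, 0.7454) = 0.9364
NOT ((x5 OR x2) OR ((x2 OR x2) AND (NOT x1 OR x2))) = 1 − 0.9364 = 0.0636

0.064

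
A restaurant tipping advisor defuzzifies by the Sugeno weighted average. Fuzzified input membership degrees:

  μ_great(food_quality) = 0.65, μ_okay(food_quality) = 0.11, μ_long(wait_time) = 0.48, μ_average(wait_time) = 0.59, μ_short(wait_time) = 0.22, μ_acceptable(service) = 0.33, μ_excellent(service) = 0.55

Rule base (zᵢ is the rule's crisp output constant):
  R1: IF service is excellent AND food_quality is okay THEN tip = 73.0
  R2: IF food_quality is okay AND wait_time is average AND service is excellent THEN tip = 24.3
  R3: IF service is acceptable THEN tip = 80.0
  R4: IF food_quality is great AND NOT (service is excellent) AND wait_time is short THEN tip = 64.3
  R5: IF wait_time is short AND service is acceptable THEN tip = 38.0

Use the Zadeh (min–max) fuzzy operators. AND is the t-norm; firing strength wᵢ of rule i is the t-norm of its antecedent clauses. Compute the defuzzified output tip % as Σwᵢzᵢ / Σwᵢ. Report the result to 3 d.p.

R1 (z=73.0): excellent=0.55, okay=0.11; AND[min(a, b)] → w = 0.11
R2 (z=24.3): okay=0.11, average=0.59, excellent=0.55; AND[min(a, b)] → w = 0.11
R3 (z=80.0): acceptable=0.33 → w = 0.33
R4 (z=64.3): great=0.65, ¬excellent=1−0.55=0.45, short=0.22; AND[min(a, b)] → w = 0.22
R5 (z=38.0): short=0.22, acceptable=0.33; AND[min(a, b)] → w = 0.22
Weighted average = (0.11·73.0 + 0.11·24.3 + 0.33·80.0 + 0.22·64.3 + 0.22·38.0) / (0.11 + 0.11 + 0.33 + 0.22 + 0.22)
  = 59.6090 / 0.9900 = 60.211

60.211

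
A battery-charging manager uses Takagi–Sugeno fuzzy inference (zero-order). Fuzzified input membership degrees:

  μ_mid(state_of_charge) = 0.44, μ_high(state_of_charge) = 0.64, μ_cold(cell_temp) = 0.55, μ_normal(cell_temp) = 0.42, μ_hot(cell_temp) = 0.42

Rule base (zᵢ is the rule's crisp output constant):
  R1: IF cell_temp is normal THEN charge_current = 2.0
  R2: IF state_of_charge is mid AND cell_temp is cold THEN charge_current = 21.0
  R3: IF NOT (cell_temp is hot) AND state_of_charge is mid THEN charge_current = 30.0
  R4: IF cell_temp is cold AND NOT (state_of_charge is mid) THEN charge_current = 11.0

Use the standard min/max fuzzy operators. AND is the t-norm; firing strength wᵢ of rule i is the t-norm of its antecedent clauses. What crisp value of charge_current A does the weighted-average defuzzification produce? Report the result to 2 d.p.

R1 (z=2.0): normal=0.42 → w = 0.42
R2 (z=21.0): mid=0.44, cold=0.55; AND[min(a, b)] → w = 0.44
R3 (z=30.0): ¬hot=1−0.42=0.58, mid=0.44; AND[min(a, b)] → w = 0.44
R4 (z=11.0): cold=0.55, ¬mid=1−0.44=0.56; AND[min(a, b)] → w = 0.55
Weighted average = (0.42·2.0 + 0.44·21.0 + 0.44·30.0 + 0.55·11.0) / (0.42 + 0.44 + 0.44 + 0.55)
  = 29.3300 / 1.8500 = 15.85

15.85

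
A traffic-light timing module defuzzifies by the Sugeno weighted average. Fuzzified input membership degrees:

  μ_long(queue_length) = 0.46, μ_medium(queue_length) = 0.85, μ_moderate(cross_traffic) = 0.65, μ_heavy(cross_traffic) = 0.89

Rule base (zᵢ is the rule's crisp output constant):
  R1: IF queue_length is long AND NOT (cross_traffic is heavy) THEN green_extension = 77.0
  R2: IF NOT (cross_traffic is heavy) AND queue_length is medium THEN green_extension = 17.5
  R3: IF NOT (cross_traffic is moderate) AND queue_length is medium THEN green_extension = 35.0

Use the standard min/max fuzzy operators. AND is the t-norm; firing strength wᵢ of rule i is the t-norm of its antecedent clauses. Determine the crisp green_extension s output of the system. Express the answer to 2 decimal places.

39.73

R1 (z=77.0): long=0.46, ¬heavy=1−0.89=0.11; AND[min(a, b)] → w = 0.11
R2 (z=17.5): ¬heavy=1−0.89=0.11, medium=0.85; AND[min(a, b)] → w = 0.11
R3 (z=35.0): ¬moderate=1−0.65=0.35, medium=0.85; AND[min(a, b)] → w = 0.35
Weighted average = (0.11·77.0 + 0.11·17.5 + 0.35·35.0) / (0.11 + 0.11 + 0.35)
  = 22.6450 / 0.5700 = 39.73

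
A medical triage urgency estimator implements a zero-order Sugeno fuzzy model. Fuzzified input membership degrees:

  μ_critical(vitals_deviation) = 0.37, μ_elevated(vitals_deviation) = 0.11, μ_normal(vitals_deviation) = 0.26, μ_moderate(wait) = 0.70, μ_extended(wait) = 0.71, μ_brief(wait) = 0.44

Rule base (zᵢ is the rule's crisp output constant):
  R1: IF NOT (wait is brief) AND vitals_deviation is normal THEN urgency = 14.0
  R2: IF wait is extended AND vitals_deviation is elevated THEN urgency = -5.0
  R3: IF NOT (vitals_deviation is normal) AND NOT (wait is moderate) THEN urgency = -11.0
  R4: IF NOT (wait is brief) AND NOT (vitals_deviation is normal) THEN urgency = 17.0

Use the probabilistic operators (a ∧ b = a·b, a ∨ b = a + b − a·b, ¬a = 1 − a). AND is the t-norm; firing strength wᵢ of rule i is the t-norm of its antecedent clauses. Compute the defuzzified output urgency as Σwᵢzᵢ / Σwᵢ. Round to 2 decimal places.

7.27

R1 (z=14.0): ¬brief=1−0.44=0.56, normal=0.26; AND[a·b] → w = 0.1456
R2 (z=-5.0): extended=0.71, elevated=0.11; AND[a·b] → w = 0.0781
R3 (z=-11.0): ¬normal=1−0.26=0.74, ¬moderate=1−0.70=0.30; AND[a·b] → w = 0.2220
R4 (z=17.0): ¬brief=1−0.44=0.56, ¬normal=1−0.26=0.74; AND[a·b] → w = 0.4144
Weighted average = (0.1456·14.0 + 0.0781·-5.0 + 0.2220·-11.0 + 0.4144·17.0) / (0.1456 + 0.0781 + 0.2220 + 0.4144)
  = 6.2507 / 0.8601 = 7.27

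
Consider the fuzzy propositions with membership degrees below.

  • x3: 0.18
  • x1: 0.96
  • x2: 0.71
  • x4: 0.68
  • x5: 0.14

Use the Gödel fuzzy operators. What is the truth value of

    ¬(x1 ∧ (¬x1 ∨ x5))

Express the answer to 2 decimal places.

0.86

¬x1 = 1 − 0.96 = 0.04
¬x1 ∨ x5 = max(a, b) on (0.04, 0.14) = 0.14
x1 ∧ (¬x1 ∨ x5) = min(a, b) on (0.96, 0.14) = 0.14
¬(x1 ∧ (¬x1 ∨ x5)) = 1 − 0.14 = 0.86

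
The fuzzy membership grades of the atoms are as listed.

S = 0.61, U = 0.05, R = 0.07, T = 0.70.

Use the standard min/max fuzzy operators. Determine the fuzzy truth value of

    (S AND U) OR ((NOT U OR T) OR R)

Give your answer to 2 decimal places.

0.95

S AND U = min(a, b) on (0.61, 0.05) = 0.05
NOT U = 1 − 0.05 = 0.95
NOT U OR T = max(a, b) on (0.95, 0.70) = 0.95
(NOT U OR T) OR R = max(a, b) on (0.95, 0.07) = 0.95
(S AND U) OR ((NOT U OR T) OR R) = max(a, b) on (0.05, 0.95) = 0.95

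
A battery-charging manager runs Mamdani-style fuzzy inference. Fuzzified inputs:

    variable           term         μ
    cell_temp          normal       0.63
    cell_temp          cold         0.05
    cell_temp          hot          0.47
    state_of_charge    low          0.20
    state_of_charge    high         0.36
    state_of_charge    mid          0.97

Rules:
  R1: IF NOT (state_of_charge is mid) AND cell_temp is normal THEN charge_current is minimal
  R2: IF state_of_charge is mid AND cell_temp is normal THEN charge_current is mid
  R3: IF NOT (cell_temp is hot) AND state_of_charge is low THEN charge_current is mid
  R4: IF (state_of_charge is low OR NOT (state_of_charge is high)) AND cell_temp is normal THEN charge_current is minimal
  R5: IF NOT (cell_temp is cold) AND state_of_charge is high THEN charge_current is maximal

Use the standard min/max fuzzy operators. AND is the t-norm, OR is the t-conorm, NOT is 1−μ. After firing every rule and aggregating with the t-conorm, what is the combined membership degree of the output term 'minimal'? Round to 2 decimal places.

0.63

R1: ¬mid=1−0.97=0.03, normal=0.63; AND[min(a, b)] → w = 0.03
R2: mid=0.97, normal=0.63; AND[min(a, b)] → w = 0.63
R3: ¬hot=1−0.47=0.53, low=0.20; AND[min(a, b)] → w = 0.20
R4: (low=0.20 OR ¬high=1−0.36=0.64) = 0.64; AND[min(a, b)] with normal=0.63 → w = 0.63
R5: ¬cold=1−0.05=0.95, high=0.36; AND[min(a, b)] → w = 0.36
Rules with consequent 'minimal': {R1, R4} → strengths 0.03, 0.63
Aggregate via t-conorm [max(a, b)]: 0.63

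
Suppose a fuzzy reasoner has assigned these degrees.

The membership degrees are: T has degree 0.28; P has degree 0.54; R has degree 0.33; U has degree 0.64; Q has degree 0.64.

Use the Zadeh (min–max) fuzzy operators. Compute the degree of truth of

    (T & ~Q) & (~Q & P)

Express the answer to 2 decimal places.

0.28

~Q = 1 − 0.64 = 0.36
T & ~Q = min(a, b) on (0.28, 0.36) = 0.28
~Q = 1 − 0.64 = 0.36
~Q & P = min(a, b) on (0.36, 0.54) = 0.36
(T & ~Q) & (~Q & P) = min(a, b) on (0.28, 0.36) = 0.28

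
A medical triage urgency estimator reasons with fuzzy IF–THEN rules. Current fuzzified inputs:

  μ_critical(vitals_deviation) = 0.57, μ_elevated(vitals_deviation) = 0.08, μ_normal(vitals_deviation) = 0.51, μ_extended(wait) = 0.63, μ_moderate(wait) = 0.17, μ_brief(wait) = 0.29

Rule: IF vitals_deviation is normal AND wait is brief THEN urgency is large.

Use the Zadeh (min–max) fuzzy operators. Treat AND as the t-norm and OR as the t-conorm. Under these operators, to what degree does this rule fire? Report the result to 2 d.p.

firing strength: normal=0.51, brief=0.29; AND[min(a, b)] → w = 0.29

0.29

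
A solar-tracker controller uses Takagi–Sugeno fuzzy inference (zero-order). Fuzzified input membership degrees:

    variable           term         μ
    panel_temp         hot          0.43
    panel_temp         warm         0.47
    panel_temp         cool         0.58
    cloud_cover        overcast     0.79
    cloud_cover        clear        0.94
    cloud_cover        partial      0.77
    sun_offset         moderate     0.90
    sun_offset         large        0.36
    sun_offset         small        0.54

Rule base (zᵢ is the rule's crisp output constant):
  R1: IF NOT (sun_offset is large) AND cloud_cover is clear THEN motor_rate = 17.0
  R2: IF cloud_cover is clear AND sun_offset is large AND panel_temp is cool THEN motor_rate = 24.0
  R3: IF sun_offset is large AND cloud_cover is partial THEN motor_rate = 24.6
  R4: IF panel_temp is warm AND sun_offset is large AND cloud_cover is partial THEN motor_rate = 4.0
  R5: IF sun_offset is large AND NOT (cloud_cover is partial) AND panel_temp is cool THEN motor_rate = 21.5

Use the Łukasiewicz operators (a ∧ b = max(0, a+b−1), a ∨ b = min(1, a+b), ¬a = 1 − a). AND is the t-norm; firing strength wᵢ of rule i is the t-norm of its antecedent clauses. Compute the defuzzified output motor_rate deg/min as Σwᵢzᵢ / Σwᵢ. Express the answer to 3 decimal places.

18.392

R1 (z=17.0): ¬large=1−0.36=0.64, clear=0.94; AND[max(0, a+b−1)] → w = 0.58
R2 (z=24.0): clear=0.94, large=0.36, cool=0.58; AND[max(0, a+b−1)] → w = 0.00
R3 (z=24.6): large=0.36, partial=0.77; AND[max(0, a+b−1)] → w = 0.13
R4 (z=4.0): warm=0.47, large=0.36, partial=0.77; AND[max(0, a+b−1)] → w = 0.00
R5 (z=21.5): large=0.36, ¬partial=1−0.77=0.23, cool=0.58; AND[max(0, a+b−1)] → w = 0.00
Weighted average = (0.58·17.0 + 0.00·24.0 + 0.13·24.6 + 0.00·4.0 + 0.00·21.5) / (0.58 + 0.00 + 0.13 + 0.00 + 0.00)
  = 13.0580 / 0.7100 = 18.392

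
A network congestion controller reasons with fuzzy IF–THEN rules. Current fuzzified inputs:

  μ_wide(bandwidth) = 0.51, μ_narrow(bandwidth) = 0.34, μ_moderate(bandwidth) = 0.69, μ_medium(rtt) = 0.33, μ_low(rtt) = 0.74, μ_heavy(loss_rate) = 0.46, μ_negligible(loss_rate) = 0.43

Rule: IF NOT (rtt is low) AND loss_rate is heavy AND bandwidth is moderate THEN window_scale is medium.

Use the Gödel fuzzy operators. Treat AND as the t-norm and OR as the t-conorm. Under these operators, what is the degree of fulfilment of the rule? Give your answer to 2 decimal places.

firing strength: ¬low=1−0.74=0.26, heavy=0.46, moderate=0.69; AND[min(a, b)] → w = 0.26

0.26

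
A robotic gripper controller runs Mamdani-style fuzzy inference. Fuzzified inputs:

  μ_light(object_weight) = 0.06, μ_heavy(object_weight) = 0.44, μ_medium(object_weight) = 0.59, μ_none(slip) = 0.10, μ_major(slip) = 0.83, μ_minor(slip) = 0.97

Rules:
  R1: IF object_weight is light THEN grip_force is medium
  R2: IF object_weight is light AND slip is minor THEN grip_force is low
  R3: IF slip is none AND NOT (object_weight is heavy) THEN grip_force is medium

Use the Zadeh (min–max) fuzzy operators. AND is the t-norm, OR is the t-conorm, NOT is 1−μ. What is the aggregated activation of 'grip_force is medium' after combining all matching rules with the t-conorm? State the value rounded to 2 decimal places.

R1: light=0.06 → w = 0.06
R2: light=0.06, minor=0.97; AND[min(a, b)] → w = 0.06
R3: none=0.10, ¬heavy=1−0.44=0.56; AND[min(a, b)] → w = 0.10
Rules with consequent 'medium': {R1, R3} → strengths 0.06, 0.10
Aggregate via t-conorm [max(a, b)]: 0.10

0.10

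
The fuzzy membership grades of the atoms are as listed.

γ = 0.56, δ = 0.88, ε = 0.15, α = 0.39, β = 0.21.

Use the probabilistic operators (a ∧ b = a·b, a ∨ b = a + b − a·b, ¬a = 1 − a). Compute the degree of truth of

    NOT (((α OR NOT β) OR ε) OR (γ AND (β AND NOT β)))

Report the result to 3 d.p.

NOT β = 1 − 0.2100 = 0.7900
α OR NOT β = a + b − a·b on (0.3900, 0.7900) = 0.8719
(α OR NOT β) OR ε = a + b − a·b on (0.8719, 0.1500) = 0.8911
NOT β = 1 − 0.2100 = 0.7900
β AND NOT β = a·b on (0.2100, 0.7900) = 0.1659
γ AND (β AND NOT β) = a·b on (0.5600, 0.1659) = 0.0929
((α OR NOT β) OR ε) OR (γ AND (β AND NOT β)) = a + b − a·b on (0.8911, 0.0929) = 0.9012
NOT (((α OR NOT β) OR ε) OR (γ AND (β AND NOT β))) = 1 − 0.9012 = 0.0988

0.099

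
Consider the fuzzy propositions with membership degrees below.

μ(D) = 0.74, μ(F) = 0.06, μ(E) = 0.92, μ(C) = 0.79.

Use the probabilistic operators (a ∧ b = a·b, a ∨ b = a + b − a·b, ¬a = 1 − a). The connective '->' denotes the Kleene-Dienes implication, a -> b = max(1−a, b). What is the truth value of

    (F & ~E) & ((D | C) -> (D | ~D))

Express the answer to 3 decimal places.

0.004

~E = 1 − 0.9200 = 0.0800
F & ~E = a·b on (0.0600, 0.0800) = 0.0048
D | C = a + b − a·b on (0.7400, 0.7900) = 0.9454
~D = 1 − 0.7400 = 0.2600
D | ~D = a + b − a·b on (0.7400, 0.2600) = 0.8076
(D | C) -> (D | ~D)  [Kleene-Dienes: max(1−a, b)] with a=0.9454, b=0.8076 → 0.8076
(F & ~E) & ((D | C) -> (D | ~D)) = a·b on (0.0048, 0.8076) = 0.0039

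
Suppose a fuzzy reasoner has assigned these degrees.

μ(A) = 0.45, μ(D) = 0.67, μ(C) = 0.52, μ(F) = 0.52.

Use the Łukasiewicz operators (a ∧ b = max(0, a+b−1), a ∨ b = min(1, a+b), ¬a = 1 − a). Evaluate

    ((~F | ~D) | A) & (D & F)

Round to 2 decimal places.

0.19

~F = 1 − 0.52 = 0.48
~D = 1 − 0.67 = 0.33
~F | ~D = min(1, a+b) on (0.48, 0.33) = 0.81
(~F | ~D) | A = min(1, a+b) on (0.81, 0.45) = 1.00
D & F = max(0, a+b−1) on (0.67, 0.52) = 0.19
((~F | ~D) | A) & (D & F) = max(0, a+b−1) on (1.00, 0.19) = 0.19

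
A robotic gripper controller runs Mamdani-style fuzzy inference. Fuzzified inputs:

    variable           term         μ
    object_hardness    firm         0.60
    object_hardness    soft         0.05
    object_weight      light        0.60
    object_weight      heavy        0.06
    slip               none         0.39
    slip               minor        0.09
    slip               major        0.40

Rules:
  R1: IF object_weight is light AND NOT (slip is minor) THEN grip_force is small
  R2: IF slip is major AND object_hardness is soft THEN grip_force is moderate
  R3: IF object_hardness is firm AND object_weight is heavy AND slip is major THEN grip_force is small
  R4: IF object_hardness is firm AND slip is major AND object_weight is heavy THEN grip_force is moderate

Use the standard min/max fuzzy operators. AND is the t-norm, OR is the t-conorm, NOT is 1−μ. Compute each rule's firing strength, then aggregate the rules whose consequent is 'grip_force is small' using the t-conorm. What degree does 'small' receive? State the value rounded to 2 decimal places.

0.60

R1: light=0.60, ¬minor=1−0.09=0.91; AND[min(a, b)] → w = 0.60
R2: major=0.40, soft=0.05; AND[min(a, b)] → w = 0.05
R3: firm=0.60, heavy=0.06, major=0.40; AND[min(a, b)] → w = 0.06
R4: firm=0.60, major=0.40, heavy=0.06; AND[min(a, b)] → w = 0.06
Rules with consequent 'small': {R1, R3} → strengths 0.60, 0.06
Aggregate via t-conorm [max(a, b)]: 0.60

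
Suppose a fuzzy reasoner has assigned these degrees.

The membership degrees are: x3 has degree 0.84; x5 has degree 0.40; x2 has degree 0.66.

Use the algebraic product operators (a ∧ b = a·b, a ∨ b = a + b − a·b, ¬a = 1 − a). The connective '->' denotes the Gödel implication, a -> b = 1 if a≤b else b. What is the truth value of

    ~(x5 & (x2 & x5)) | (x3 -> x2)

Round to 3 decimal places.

0.964

x2 & x5 = a·b on (0.6600, 0.4000) = 0.2640
x5 & (x2 & x5) = a·b on (0.4000, 0.2640) = 0.1056
~(x5 & (x2 & x5)) = 1 − 0.1056 = 0.8944
x3 -> x2  [Gödel: 1 if a≤b else b] with a=0.8400, b=0.6600 → 0.6600
~(x5 & (x2 & x5)) | (x3 -> x2) = a + b − a·b on (0.8944, 0.6600) = 0.9641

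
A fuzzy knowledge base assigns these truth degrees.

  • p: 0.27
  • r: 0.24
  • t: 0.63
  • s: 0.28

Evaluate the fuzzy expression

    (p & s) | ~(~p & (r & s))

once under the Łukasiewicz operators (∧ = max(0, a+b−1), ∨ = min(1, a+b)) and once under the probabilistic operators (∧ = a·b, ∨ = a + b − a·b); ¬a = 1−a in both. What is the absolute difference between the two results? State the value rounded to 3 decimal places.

Under Łukasiewicz:
  p & s = max(0, a+b−1) on (0.27, 0.28) = 0.00
  ~p = 1 − 0.27 = 0.73
  r & s = max(0, a+b−1) on (0.24, 0.28) = 0.00
  ~p & (r & s) = max(0, a+b−1) on (0.73, 0.00) = 0.00
  ~(~p & (r & s)) = 1 − 0.00 = 1.00
  (p & s) | ~(~p & (r & s)) = min(1, a+b) on (0.00, 1.00) = 1.00
  → value = 1.0000
Under probabilistic:
  p & s = a·b on (0.2700, 0.2800) = 0.0756
  ~p = 1 − 0.2700 = 0.7300
  r & s = a·b on (0.2400, 0.2800) = 0.0672
  ~p & (r & s) = a·b on (0.7300, 0.0672) = 0.0491
  ~(~p & (r & s)) = 1 − 0.0491 = 0.9509
  (p & s) | ~(~p & (r & s)) = a + b − a·b on (0.0756, 0.9509) = 0.9547
  → value = 0.9547
|1.0000 − 0.9547| = 0.045

0.045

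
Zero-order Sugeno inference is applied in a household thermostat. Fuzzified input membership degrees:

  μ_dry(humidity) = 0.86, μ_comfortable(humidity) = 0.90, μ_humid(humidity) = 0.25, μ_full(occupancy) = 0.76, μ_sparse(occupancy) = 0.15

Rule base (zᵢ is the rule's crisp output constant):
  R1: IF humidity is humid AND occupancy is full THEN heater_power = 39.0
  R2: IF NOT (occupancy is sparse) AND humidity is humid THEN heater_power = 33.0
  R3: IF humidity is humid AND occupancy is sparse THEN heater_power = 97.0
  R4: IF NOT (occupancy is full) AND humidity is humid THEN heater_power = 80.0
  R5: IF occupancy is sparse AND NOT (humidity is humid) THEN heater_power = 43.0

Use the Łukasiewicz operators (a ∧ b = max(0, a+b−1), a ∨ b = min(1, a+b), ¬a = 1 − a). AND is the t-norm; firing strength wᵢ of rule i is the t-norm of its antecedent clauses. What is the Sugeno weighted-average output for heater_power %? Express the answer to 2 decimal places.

R1 (z=39.0): humid=0.25, full=0.76; AND[max(0, a+b−1)] → w = 0.01
R2 (z=33.0): ¬sparse=1−0.15=0.85, humid=0.25; AND[max(0, a+b−1)] → w = 0.10
R3 (z=97.0): humid=0.25, sparse=0.15; AND[max(0, a+b−1)] → w = 0.00
R4 (z=80.0): ¬full=1−0.76=0.24, humid=0.25; AND[max(0, a+b−1)] → w = 0.00
R5 (z=43.0): sparse=0.15, ¬humid=1−0.25=0.75; AND[max(0, a+b−1)] → w = 0.00
Weighted average = (0.01·39.0 + 0.10·33.0 + 0.00·97.0 + 0.00·80.0 + 0.00·43.0) / (0.01 + 0.10 + 0.00 + 0.00 + 0.00)
  = 3.6900 / 0.1100 = 33.55

33.55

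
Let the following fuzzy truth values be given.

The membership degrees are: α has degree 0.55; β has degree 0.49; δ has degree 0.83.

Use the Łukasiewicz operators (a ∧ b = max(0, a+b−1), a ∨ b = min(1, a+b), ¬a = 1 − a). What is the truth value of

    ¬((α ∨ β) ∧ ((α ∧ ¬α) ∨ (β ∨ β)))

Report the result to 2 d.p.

0.02

α ∨ β = min(1, a+b) on (0.55, 0.49) = 1.00
¬α = 1 − 0.55 = 0.45
α ∧ ¬α = max(0, a+b−1) on (0.55, 0.45) = 0.00
β ∨ β = min(1, a+b) on (0.49, 0.49) = 0.98
(α ∧ ¬α) ∨ (β ∨ β) = min(1, a+b) on (0.00, 0.98) = 0.98
(α ∨ β) ∧ ((α ∧ ¬α) ∨ (β ∨ β)) = max(0, a+b−1) on (1.00, 0.98) = 0.98
¬((α ∨ β) ∧ ((α ∧ ¬α) ∨ (β ∨ β))) = 1 − 0.98 = 0.02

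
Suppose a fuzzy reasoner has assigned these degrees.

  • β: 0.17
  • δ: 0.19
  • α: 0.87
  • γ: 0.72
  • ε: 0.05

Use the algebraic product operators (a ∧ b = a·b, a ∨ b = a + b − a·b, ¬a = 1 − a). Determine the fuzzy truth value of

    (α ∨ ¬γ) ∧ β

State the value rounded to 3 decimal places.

¬γ = 1 − 0.7200 = 0.2800
α ∨ ¬γ = a + b − a·b on (0.8700, 0.2800) = 0.9064
(α ∨ ¬γ) ∧ β = a·b on (0.9064, 0.1700) = 0.1541

0.154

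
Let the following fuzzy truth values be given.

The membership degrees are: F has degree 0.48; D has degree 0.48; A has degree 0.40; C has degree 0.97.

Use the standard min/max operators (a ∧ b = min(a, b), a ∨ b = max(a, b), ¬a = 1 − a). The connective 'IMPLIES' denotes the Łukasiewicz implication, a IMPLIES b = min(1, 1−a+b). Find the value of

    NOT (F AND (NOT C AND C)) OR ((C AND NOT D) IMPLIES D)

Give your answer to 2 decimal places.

0.97

NOT C = 1 − 0.97 = 0.03
NOT C AND C = min(a, b) on (0.03, 0.97) = 0.03
F AND (NOT C AND C) = min(a, b) on (0.48, 0.03) = 0.03
NOT (F AND (NOT C AND C)) = 1 − 0.03 = 0.97
NOT D = 1 − 0.48 = 0.52
C AND NOT D = min(a, b) on (0.97, 0.52) = 0.52
(C AND NOT D) IMPLIES D  [Łukasiewicz: min(1, 1−a+b)] with a=0.52, b=0.48 → 0.96
NOT (F AND (NOT C AND C)) OR ((C AND NOT D) IMPLIES D) = max(a, b) on (0.97, 0.96) = 0.97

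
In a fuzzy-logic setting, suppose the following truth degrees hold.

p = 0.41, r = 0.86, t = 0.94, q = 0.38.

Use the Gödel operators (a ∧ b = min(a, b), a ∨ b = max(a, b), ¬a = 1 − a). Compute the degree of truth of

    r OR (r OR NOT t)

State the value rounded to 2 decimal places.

NOT t = 1 − 0.94 = 0.06
r OR NOT t = max(a, b) on (0.86, 0.06) = 0.86
r OR (r OR NOT t) = max(a, b) on (0.86, 0.86) = 0.86

0.86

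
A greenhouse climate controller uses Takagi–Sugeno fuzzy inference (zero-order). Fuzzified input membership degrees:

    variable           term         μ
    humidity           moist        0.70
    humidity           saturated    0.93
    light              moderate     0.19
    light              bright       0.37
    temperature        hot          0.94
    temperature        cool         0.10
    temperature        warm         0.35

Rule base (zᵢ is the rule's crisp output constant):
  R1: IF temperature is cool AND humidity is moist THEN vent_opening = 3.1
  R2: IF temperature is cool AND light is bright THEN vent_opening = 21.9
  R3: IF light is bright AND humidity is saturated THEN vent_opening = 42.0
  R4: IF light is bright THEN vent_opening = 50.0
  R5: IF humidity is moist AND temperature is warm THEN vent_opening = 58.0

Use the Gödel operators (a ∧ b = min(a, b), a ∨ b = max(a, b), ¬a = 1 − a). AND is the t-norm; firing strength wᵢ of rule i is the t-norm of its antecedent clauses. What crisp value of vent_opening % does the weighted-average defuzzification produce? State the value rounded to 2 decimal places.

44.06

R1 (z=3.1): cool=0.10, moist=0.70; AND[min(a, b)] → w = 0.10
R2 (z=21.9): cool=0.10, bright=0.37; AND[min(a, b)] → w = 0.10
R3 (z=42.0): bright=0.37, saturated=0.93; AND[min(a, b)] → w = 0.37
R4 (z=50.0): bright=0.37 → w = 0.37
R5 (z=58.0): moist=0.70, warm=0.35; AND[min(a, b)] → w = 0.35
Weighted average = (0.10·3.1 + 0.10·21.9 + 0.37·42.0 + 0.37·50.0 + 0.35·58.0) / (0.10 + 0.10 + 0.37 + 0.37 + 0.35)
  = 56.8400 / 1.2900 = 44.06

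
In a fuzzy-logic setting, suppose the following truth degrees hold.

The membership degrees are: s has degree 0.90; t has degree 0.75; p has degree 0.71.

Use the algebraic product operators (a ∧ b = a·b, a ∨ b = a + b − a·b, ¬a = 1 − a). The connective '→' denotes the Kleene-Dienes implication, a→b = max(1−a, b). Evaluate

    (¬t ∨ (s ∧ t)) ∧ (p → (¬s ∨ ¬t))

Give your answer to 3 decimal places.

0.246

¬t = 1 − 0.7500 = 0.2500
s ∧ t = a·b on (0.9000, 0.7500) = 0.6750
¬t ∨ (s ∧ t) = a + b − a·b on (0.2500, 0.6750) = 0.7563
¬s = 1 − 0.9000 = 0.1000
¬t = 1 − 0.7500 = 0.2500
¬s ∨ ¬t = a + b − a·b on (0.1000, 0.2500) = 0.3250
p → (¬s ∨ ¬t)  [Kleene-Dienes: max(1−a, b)] with a=0.7100, b=0.3250 → 0.3250
(¬t ∨ (s ∧ t)) ∧ (p → (¬s ∨ ¬t)) = a·b on (0.7563, 0.3250) = 0.2458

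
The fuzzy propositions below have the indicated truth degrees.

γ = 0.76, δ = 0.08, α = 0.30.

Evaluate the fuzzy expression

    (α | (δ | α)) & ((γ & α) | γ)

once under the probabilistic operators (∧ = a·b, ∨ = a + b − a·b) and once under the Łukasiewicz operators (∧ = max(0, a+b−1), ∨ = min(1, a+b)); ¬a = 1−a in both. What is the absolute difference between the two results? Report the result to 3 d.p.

0.053

Under probabilistic:
  δ | α = a + b − a·b on (0.0800, 0.3000) = 0.3560
  α | (δ | α) = a + b − a·b on (0.3000, 0.3560) = 0.5492
  γ & α = a·b on (0.7600, 0.3000) = 0.2280
  (γ & α) | γ = a + b − a·b on (0.2280, 0.7600) = 0.8147
  (α | (δ | α)) & ((γ & α) | γ) = a·b on (0.5492, 0.8147) = 0.4474
  → value = 0.4474
Under Łukasiewicz:
  δ | α = min(1, a+b) on (0.08, 0.30) = 0.38
  α | (δ | α) = min(1, a+b) on (0.30, 0.38) = 0.68
  γ & α = max(0, a+b−1) on (0.76, 0.30) = 0.06
  (γ & α) | γ = min(1, a+b) on (0.06, 0.76) = 0.82
  (α | (δ | α)) & ((γ & α) | γ) = max(0, a+b−1) on (0.68, 0.82) = 0.50
  → value = 0.5000
|0.4474 − 0.5000| = 0.053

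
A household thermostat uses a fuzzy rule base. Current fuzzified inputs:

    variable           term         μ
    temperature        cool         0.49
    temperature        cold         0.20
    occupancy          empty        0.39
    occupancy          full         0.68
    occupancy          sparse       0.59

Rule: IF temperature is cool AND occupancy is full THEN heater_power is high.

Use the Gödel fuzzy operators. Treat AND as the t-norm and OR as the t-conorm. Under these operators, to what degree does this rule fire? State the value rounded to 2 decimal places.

0.49

firing strength: cool=0.49, full=0.68; AND[min(a, b)] → w = 0.49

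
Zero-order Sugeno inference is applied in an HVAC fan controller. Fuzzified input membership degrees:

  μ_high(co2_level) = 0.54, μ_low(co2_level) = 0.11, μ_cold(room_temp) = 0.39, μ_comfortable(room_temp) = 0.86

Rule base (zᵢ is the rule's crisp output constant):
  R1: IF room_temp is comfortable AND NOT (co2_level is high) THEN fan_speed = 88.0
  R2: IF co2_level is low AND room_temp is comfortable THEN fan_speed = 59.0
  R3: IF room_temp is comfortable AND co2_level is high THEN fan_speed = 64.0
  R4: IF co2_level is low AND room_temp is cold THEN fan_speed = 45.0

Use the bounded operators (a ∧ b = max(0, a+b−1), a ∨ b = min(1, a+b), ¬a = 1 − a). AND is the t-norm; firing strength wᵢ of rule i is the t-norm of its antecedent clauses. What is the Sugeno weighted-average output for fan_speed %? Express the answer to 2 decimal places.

R1 (z=88.0): comfortable=0.86, ¬high=1−0.54=0.46; AND[max(0, a+b−1)] → w = 0.32
R2 (z=59.0): low=0.11, comfortable=0.86; AND[max(0, a+b−1)] → w = 0.00
R3 (z=64.0): comfortable=0.86, high=0.54; AND[max(0, a+b−1)] → w = 0.40
R4 (z=45.0): low=0.11, cold=0.39; AND[max(0, a+b−1)] → w = 0.00
Weighted average = (0.32·88.0 + 0.00·59.0 + 0.40·64.0 + 0.00·45.0) / (0.32 + 0.00 + 0.40 + 0.00)
  = 53.7600 / 0.7200 = 74.67

74.67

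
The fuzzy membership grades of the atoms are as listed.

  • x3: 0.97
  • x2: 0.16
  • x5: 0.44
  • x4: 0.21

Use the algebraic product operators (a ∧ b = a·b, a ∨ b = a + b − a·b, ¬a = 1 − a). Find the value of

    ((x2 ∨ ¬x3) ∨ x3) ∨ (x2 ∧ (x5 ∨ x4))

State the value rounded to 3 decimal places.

¬x3 = 1 − 0.9700 = 0.0300
x2 ∨ ¬x3 = a + b − a·b on (0.1600, 0.0300) = 0.1852
(x2 ∨ ¬x3) ∨ x3 = a + b − a·b on (0.1852, 0.9700) = 0.9756
x5 ∨ x4 = a + b − a·b on (0.4400, 0.2100) = 0.5576
x2 ∧ (x5 ∨ x4) = a·b on (0.1600, 0.5576) = 0.0892
((x2 ∨ ¬x3) ∨ x3) ∨ (x2 ∧ (x5 ∨ x4)) = a + b − a·b on (0.9756, 0.0892) = 0.9777

0.978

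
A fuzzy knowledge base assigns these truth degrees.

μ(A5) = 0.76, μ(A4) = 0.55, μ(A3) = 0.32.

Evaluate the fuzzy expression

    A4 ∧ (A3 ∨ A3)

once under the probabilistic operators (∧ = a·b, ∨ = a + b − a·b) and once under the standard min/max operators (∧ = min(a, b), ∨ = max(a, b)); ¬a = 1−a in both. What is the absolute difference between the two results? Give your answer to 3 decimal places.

Under probabilistic:
  A3 ∨ A3 = a + b − a·b on (0.3200, 0.3200) = 0.5376
  A4 ∧ (A3 ∨ A3) = a·b on (0.5500, 0.5376) = 0.2957
  → value = 0.2957
Under standard min/max:
  A3 ∨ A3 = max(a, b) on (0.32, 0.32) = 0.32
  A4 ∧ (A3 ∨ A3) = min(a, b) on (0.55, 0.32) = 0.32
  → value = 0.3200
|0.2957 − 0.3200| = 0.024

0.024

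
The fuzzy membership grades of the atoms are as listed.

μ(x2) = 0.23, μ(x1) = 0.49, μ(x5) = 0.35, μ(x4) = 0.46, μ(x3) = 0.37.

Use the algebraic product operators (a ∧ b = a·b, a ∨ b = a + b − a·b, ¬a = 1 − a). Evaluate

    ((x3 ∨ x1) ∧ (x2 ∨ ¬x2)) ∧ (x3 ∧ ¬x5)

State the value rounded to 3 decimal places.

0.134

x3 ∨ x1 = a + b − a·b on (0.3700, 0.4900) = 0.6787
¬x2 = 1 − 0.2300 = 0.7700
x2 ∨ ¬x2 = a + b − a·b on (0.2300, 0.7700) = 0.8229
(x3 ∨ x1) ∧ (x2 ∨ ¬x2) = a·b on (0.6787, 0.8229) = 0.5585
¬x5 = 1 − 0.3500 = 0.6500
x3 ∧ ¬x5 = a·b on (0.3700, 0.6500) = 0.2405
((x3 ∨ x1) ∧ (x2 ∨ ¬x2)) ∧ (x3 ∧ ¬x5) = a·b on (0.5585, 0.2405) = 0.1343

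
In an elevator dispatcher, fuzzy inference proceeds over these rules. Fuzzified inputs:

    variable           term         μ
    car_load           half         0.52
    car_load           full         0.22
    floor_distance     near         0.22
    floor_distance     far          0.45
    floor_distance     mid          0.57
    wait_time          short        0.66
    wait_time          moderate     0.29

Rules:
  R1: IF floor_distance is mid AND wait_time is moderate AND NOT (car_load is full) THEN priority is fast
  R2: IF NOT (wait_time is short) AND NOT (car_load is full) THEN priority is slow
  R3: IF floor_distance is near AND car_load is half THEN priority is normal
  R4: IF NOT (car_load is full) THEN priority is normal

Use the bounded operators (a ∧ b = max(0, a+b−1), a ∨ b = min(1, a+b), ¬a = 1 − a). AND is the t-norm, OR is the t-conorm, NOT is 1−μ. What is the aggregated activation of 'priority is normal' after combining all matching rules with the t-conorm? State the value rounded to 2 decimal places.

0.78

R1: mid=0.57, moderate=0.29, ¬full=1−0.22=0.78; AND[max(0, a+b−1)] → w = 0.00
R2: ¬short=1−0.66=0.34, ¬full=1−0.22=0.78; AND[max(0, a+b−1)] → w = 0.12
R3: near=0.22, half=0.52; AND[max(0, a+b−1)] → w = 0.00
R4: ¬full=1−0.22=0.78 → w = 0.78
Rules with consequent 'normal': {R3, R4} → strengths 0.00, 0.78
Aggregate via t-conorm [min(1, a+b)]: 0.78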